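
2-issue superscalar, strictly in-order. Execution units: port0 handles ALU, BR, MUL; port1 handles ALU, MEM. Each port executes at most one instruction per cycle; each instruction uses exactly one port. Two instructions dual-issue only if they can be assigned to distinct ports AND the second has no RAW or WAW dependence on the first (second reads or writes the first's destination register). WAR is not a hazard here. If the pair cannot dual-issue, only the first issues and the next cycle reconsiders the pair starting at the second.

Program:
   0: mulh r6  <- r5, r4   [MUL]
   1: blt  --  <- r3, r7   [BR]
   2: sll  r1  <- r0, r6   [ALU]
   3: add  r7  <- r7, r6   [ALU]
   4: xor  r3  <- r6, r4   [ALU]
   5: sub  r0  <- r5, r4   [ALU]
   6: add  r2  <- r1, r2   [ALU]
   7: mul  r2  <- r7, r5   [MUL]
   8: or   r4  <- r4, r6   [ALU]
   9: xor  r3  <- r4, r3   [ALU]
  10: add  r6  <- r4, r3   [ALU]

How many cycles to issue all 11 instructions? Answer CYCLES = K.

[0] i0  mulh.MUL  -- no-port MUL/BR
[1] i1&i2  blt.BR sll.ALU  -- pair
[2] i3&i4  add.ALU xor.ALU  -- pair
[3] i5&i6  sub.ALU add.ALU  -- pair
[4] i7&i8  mul.MUL or.ALU  -- pair
[5] i9  xor.ALU  -- RAW r3
[6] i10  add.ALU  -- tail

CYCLES = 7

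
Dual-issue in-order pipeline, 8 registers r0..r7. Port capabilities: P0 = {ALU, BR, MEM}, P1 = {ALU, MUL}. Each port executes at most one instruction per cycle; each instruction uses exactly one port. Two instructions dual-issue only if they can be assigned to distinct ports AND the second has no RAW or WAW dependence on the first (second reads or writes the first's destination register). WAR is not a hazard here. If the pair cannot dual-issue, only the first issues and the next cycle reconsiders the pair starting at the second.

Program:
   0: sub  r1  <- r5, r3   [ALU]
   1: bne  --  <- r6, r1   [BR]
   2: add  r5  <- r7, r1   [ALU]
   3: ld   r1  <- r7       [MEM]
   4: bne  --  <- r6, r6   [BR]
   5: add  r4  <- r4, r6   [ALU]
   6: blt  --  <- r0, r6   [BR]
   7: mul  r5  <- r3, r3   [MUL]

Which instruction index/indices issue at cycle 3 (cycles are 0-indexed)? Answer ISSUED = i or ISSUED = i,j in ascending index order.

ISSUED = 4,5

c0: i0 sub.ALU  RAW r1
c1: i1&i2 bne.BR;add.ALU  pair
c2: i3 ld.MEM  no-port MEM/BR
c3: i4&i5 bne.BR;add.ALU  pair
c4: i6&i7 blt.BR;mul.MUL  pair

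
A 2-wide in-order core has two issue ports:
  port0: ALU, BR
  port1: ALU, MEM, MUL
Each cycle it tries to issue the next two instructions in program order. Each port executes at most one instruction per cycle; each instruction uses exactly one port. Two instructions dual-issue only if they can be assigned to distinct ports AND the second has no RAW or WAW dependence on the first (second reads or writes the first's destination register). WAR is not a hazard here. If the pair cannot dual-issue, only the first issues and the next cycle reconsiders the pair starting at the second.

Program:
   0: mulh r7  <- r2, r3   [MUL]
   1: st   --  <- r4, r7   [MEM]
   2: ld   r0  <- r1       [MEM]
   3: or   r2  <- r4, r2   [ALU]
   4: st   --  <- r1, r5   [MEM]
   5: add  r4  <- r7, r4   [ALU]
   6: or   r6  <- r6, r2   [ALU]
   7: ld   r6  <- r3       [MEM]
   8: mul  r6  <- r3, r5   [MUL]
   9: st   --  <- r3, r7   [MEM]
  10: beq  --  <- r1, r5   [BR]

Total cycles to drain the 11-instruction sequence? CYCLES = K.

#0 head=0: mulh i0 no-port MUL/MEM
#1 head=1: st i1 no-port MEM/MEM
#2 head=2: ld/or i2,i3 dual
#3 head=4: st/add i4,i5 dual
#4 head=6: or i6 WAW r6
#5 head=7: ld i7 no-port MEM/MUL
#6 head=8: mul i8 no-port MUL/MEM
#7 head=9: st/beq i9,i10 dual

CYCLES = 8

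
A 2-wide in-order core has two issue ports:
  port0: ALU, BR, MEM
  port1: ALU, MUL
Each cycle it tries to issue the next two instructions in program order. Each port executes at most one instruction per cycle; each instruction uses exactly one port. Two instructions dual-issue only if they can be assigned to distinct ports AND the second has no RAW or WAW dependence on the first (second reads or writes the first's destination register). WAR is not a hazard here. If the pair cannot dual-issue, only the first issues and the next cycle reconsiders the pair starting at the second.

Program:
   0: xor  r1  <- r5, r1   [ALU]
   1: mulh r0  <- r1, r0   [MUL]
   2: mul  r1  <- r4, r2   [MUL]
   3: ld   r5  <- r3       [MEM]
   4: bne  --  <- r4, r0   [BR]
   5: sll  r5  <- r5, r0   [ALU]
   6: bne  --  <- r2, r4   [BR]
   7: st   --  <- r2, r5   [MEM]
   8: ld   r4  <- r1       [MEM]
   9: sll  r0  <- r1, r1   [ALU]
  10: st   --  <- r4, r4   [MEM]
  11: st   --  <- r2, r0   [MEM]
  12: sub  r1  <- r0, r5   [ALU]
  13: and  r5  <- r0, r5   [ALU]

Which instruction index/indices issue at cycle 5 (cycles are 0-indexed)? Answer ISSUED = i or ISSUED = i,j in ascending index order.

  cy0 -> i0 (xor.ALU) RAW r1
  cy1 -> i1 (mulh.MUL) no-port MUL/MUL
  cy2 -> i2+i3 (mul.MUL ld.MEM) pair
  cy3 -> i4+i5 (bne.BR sll.ALU) pair
  cy4 -> i6 (bne.BR) no-port BR/MEM
  cy5 -> i7 (st.MEM) no-port MEM/MEM
  cy6 -> i8+i9 (ld.MEM sll.ALU) pair
  cy7 -> i10 (st.MEM) no-port MEM/MEM
  cy8 -> i11+i12 (st.MEM sub.ALU) pair
  cy9 -> i13 (and.ALU) tail

ISSUED = 7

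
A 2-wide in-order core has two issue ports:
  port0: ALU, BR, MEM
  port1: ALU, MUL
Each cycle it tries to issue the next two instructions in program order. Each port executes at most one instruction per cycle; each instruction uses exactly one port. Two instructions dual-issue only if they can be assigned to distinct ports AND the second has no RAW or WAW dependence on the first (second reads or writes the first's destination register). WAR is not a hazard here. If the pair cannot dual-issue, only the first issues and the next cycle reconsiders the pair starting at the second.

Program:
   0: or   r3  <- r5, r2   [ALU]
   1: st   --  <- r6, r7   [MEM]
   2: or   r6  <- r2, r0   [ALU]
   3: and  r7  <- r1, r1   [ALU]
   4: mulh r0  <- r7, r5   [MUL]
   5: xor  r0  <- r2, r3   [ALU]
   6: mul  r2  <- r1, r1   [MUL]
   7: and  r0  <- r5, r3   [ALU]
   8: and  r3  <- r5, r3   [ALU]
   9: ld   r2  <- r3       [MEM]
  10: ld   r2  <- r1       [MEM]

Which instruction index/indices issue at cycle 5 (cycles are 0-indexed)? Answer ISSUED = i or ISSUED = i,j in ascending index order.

ISSUED = 9

#0 head=0: or.ALU+st.MEM i0+i1 pair
#1 head=2: or.ALU+and.ALU i2+i3 pair
#2 head=4: mulh.MUL i4 WAW r0
#3 head=5: xor.ALU+mul.MUL i5+i6 pair
#4 head=7: and.ALU+and.ALU i7+i8 pair
#5 head=9: ld.MEM i9 no-port MEM/MEM
#6 head=10: ld.MEM i10 tail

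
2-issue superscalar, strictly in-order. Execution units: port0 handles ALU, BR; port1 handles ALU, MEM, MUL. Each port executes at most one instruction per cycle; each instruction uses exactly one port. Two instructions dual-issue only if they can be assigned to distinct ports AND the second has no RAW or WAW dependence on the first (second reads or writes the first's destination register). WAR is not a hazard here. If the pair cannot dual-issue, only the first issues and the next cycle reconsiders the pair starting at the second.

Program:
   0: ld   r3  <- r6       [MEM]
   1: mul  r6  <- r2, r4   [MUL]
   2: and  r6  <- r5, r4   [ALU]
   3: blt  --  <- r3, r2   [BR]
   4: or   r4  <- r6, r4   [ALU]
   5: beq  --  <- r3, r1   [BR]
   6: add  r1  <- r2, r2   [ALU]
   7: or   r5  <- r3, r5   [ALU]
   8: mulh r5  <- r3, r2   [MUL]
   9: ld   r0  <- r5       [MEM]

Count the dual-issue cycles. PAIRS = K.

[0] i0  ld  -- no-port MEM/MUL
[1] i1  mul  -- WAW r6
[2] i2&i3  and+blt  -- dual
[3] i4&i5  or+beq  -- dual
[4] i6&i7  add+or  -- dual
[5] i8  mulh  -- no-port MUL/MEM
[6] i9  ld  -- tail

PAIRS = 3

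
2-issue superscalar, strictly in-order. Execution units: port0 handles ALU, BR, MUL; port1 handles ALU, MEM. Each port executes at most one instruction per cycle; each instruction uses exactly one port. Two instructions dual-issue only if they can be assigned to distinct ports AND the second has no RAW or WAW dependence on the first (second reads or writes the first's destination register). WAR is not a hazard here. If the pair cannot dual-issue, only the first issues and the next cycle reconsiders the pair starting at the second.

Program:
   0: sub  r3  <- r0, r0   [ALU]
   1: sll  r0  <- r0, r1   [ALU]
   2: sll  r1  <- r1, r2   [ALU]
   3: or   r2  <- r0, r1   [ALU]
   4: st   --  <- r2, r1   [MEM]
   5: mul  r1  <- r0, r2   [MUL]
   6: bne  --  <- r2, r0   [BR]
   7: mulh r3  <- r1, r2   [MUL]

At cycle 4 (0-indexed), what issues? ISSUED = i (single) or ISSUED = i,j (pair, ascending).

ISSUED = 6

[0] i0+i1  sub.ALU+sll.ALU  -- 2-wide
[1] i2  sll.ALU  -- RAW r1
[2] i3  or.ALU  -- RAW r2
[3] i4+i5  st.MEM+mul.MUL  -- 2-wide
[4] i6  bne.BR  -- no-port BR/MUL
[5] i7  mulh.MUL  -- tail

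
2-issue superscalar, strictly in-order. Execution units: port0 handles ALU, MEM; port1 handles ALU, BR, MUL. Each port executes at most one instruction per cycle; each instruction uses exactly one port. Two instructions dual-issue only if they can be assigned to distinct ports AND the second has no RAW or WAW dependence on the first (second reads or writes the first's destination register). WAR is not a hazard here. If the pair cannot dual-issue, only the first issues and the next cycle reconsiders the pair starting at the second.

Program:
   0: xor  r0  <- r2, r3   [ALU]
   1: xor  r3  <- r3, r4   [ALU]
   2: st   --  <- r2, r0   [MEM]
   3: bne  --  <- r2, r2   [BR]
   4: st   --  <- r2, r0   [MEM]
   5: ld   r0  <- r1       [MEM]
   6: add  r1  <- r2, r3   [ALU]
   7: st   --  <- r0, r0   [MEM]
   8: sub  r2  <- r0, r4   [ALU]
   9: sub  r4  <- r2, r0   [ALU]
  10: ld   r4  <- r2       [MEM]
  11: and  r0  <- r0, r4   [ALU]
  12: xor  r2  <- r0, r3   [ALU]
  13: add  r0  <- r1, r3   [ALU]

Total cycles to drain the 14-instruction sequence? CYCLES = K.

[0] i0&i1  xor.ALU+xor.ALU  -- pair
[1] i2&i3  st.MEM+bne.BR  -- pair
[2] i4  st.MEM  -- no-port MEM/MEM
[3] i5&i6  ld.MEM+add.ALU  -- pair
[4] i7&i8  st.MEM+sub.ALU  -- pair
[5] i9  sub.ALU  -- WAW r4
[6] i10  ld.MEM  -- RAW r4
[7] i11  and.ALU  -- RAW r0
[8] i12&i13  xor.ALU+add.ALU  -- pair

CYCLES = 9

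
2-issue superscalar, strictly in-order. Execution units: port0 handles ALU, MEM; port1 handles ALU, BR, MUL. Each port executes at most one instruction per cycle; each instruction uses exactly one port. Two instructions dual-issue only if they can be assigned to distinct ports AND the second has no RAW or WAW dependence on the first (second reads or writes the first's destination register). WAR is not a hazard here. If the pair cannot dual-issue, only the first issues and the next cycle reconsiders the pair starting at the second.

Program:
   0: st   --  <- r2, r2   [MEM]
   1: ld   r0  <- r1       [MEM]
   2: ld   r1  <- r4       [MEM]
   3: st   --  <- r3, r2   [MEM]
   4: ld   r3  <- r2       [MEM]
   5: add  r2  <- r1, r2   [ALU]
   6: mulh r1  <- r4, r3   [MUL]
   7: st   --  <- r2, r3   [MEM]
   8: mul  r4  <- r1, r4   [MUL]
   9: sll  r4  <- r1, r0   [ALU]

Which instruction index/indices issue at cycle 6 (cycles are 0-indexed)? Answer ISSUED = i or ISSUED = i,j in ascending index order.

ISSUED = 8

c0: i0 st.MEM  no-port MEM/MEM
c1: i1 ld.MEM  no-port MEM/MEM
c2: i2 ld.MEM  no-port MEM/MEM
c3: i3 st.MEM  no-port MEM/MEM
c4: i4&i5 ld.MEM;add.ALU  pair
c5: i6&i7 mulh.MUL;st.MEM  pair
c6: i8 mul.MUL  WAW r4
c7: i9 sll.ALU  tail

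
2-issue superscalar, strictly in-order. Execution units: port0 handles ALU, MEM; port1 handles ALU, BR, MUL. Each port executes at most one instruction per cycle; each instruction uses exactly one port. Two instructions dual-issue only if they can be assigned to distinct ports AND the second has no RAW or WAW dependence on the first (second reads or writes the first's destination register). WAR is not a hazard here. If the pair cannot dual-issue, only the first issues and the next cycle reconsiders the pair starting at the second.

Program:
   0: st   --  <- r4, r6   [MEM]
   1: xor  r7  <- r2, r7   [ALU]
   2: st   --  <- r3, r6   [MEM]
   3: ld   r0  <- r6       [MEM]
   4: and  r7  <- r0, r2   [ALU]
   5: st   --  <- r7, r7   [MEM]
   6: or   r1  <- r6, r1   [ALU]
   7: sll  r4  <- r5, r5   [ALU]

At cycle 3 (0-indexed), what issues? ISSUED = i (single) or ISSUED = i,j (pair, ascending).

ISSUED = 4

#0 head=0: st.MEM+xor.ALU i0+i1 dual
#1 head=2: st.MEM i2 no-port MEM/MEM
#2 head=3: ld.MEM i3 RAW r0
#3 head=4: and.ALU i4 RAW r7
#4 head=5: st.MEM+or.ALU i5+i6 dual
#5 head=7: sll.ALU i7 tail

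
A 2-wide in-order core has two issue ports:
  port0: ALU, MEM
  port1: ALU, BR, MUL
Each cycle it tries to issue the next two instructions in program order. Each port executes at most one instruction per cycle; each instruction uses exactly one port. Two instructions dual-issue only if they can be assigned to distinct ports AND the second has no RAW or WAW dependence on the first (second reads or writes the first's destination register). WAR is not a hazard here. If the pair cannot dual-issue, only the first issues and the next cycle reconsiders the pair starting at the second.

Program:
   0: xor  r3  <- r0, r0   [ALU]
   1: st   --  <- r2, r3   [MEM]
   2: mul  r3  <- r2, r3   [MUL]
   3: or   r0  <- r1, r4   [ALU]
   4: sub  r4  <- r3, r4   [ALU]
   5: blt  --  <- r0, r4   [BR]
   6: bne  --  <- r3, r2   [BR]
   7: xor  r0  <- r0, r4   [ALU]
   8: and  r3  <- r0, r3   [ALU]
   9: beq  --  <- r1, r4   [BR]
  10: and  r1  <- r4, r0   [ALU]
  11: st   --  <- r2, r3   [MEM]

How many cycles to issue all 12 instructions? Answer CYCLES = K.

0. xor.ALU @i0  | RAW r3
1. st.MEM/mul.MUL @i1,i2  | dual
2. or.ALU/sub.ALU @i3,i4  | dual
3. blt.BR @i5  | no-port BR/BR
4. bne.BR/xor.ALU @i6,i7  | dual
5. and.ALU/beq.BR @i8,i9  | dual
6. and.ALU/st.MEM @i10,i11  | dual

CYCLES = 7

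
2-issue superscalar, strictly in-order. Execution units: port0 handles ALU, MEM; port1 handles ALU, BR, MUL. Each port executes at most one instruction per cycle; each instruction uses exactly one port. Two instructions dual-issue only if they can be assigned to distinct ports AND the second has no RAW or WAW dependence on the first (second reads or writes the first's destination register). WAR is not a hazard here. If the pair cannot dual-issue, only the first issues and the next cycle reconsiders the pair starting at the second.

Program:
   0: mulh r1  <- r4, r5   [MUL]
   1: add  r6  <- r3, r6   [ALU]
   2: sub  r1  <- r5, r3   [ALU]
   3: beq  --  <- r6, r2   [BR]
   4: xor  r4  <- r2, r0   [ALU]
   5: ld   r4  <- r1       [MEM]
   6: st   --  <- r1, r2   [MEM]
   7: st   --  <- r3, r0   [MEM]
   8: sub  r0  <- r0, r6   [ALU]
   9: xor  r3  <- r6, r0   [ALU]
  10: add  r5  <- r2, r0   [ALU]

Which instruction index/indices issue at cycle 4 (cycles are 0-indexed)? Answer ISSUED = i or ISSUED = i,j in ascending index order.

[0] i0/i1  mulh add  -- pair
[1] i2/i3  sub beq  -- pair
[2] i4  xor  -- WAW r4
[3] i5  ld  -- no-port MEM/MEM
[4] i6  st  -- no-port MEM/MEM
[5] i7/i8  st sub  -- pair
[6] i9/i10  xor add  -- pair

ISSUED = 6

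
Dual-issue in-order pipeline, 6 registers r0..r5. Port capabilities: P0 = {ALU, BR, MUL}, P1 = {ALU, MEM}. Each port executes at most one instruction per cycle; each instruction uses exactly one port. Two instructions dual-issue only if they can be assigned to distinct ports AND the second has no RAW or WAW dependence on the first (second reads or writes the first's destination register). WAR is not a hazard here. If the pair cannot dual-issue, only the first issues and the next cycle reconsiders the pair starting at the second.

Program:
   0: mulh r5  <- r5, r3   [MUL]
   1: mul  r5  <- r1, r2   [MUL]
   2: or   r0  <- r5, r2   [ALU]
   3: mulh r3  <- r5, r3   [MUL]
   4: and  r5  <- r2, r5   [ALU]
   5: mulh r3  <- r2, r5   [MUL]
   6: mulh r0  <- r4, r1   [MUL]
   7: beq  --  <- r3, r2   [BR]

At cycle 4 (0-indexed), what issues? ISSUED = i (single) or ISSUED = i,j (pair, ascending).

t=0 i0:mulh.MUL ; no-port MUL/MUL
t=1 i1:mul.MUL ; RAW r5
t=2 i2,i3:or.ALU;mulh.MUL ; pair
t=3 i4:and.ALU ; RAW r5
t=4 i5:mulh.MUL ; no-port MUL/MUL
t=5 i6:mulh.MUL ; no-port MUL/BR
t=6 i7:beq.BR ; tail

ISSUED = 5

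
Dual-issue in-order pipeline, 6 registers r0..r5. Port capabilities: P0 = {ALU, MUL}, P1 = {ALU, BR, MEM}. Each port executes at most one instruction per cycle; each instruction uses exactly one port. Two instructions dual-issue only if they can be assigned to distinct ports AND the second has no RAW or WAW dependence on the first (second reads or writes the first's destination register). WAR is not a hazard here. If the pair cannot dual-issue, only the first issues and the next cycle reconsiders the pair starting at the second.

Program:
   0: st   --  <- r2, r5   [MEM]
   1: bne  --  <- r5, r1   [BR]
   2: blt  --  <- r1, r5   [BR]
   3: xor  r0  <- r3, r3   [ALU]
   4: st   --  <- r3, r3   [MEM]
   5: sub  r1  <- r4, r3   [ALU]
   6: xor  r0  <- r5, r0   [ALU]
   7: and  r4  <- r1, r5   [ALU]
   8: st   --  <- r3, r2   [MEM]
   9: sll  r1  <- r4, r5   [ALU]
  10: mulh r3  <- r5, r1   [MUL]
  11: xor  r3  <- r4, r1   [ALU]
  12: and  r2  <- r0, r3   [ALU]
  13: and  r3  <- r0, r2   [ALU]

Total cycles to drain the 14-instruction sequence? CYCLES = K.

t=0 i0:st ; no-port MEM/BR
t=1 i1:bne ; no-port BR/BR
t=2 i2/i3:blt+xor ; pair
t=3 i4/i5:st+sub ; pair
t=4 i6/i7:xor+and ; pair
t=5 i8/i9:st+sll ; pair
t=6 i10:mulh ; WAW r3
t=7 i11:xor ; RAW r3
t=8 i12:and ; RAW r2
t=9 i13:and ; tail

CYCLES = 10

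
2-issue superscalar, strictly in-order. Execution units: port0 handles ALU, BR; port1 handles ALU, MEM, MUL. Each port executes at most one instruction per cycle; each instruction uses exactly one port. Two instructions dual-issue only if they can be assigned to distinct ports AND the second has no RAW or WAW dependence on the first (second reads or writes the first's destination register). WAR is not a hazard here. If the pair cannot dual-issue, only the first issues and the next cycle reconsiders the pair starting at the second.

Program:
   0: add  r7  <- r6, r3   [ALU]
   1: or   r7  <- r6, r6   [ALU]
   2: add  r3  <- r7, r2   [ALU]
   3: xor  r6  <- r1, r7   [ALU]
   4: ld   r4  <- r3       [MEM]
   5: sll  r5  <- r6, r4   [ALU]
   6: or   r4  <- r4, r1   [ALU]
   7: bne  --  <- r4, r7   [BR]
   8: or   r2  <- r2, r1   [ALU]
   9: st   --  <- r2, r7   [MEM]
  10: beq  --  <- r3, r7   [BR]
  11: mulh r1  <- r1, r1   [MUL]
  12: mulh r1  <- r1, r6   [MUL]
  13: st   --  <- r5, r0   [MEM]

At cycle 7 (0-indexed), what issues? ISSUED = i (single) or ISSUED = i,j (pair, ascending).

0. add.ALU @i0  | WAW r7
1. or.ALU @i1  | RAW r7
2. add.ALU+xor.ALU @i2,i3  | pair
3. ld.MEM @i4  | RAW r4
4. sll.ALU+or.ALU @i5,i6  | pair
5. bne.BR+or.ALU @i7,i8  | pair
6. st.MEM+beq.BR @i9,i10  | pair
7. mulh.MUL @i11  | no-port MUL/MUL
8. mulh.MUL @i12  | no-port MUL/MEM
9. st.MEM @i13  | tail

ISSUED = 11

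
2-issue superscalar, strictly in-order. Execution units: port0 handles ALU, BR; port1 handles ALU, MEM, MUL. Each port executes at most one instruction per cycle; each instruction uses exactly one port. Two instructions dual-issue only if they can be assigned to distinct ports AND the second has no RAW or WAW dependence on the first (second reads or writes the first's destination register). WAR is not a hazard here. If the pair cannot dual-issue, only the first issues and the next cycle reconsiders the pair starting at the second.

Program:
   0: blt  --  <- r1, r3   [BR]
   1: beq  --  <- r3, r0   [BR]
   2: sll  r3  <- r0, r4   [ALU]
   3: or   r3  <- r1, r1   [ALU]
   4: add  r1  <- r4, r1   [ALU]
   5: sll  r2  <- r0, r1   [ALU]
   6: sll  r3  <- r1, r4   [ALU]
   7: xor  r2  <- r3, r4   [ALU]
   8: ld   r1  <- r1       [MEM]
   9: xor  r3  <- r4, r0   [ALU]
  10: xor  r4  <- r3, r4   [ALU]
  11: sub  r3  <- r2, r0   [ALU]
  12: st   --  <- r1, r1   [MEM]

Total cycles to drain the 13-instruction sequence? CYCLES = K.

CYCLES = 8

c0: i0 blt.BR  no-port BR/BR
c1: i1,i2 beq.BR sll.ALU  pair
c2: i3,i4 or.ALU add.ALU  pair
c3: i5,i6 sll.ALU sll.ALU  pair
c4: i7,i8 xor.ALU ld.MEM  pair
c5: i9 xor.ALU  RAW r3
c6: i10,i11 xor.ALU sub.ALU  pair
c7: i12 st.MEM  tail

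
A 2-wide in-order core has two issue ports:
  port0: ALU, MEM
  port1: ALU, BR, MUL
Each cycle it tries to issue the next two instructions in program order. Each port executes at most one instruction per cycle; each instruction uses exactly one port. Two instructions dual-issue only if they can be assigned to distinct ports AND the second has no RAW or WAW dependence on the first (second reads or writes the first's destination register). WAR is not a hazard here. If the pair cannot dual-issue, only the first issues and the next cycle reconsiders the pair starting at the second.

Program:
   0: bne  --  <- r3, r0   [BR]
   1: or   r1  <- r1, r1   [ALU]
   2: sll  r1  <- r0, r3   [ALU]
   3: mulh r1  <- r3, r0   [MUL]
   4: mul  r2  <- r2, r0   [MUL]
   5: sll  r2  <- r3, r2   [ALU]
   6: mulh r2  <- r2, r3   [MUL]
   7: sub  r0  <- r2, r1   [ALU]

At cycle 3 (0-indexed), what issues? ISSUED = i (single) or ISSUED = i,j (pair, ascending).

t=0 i0+i1:bne.BR+or.ALU ; pair
t=1 i2:sll.ALU ; WAW r1
t=2 i3:mulh.MUL ; no-port MUL/MUL
t=3 i4:mul.MUL ; RAW+WAW r2
t=4 i5:sll.ALU ; RAW+WAW r2
t=5 i6:mulh.MUL ; RAW r2
t=6 i7:sub.ALU ; tail

ISSUED = 4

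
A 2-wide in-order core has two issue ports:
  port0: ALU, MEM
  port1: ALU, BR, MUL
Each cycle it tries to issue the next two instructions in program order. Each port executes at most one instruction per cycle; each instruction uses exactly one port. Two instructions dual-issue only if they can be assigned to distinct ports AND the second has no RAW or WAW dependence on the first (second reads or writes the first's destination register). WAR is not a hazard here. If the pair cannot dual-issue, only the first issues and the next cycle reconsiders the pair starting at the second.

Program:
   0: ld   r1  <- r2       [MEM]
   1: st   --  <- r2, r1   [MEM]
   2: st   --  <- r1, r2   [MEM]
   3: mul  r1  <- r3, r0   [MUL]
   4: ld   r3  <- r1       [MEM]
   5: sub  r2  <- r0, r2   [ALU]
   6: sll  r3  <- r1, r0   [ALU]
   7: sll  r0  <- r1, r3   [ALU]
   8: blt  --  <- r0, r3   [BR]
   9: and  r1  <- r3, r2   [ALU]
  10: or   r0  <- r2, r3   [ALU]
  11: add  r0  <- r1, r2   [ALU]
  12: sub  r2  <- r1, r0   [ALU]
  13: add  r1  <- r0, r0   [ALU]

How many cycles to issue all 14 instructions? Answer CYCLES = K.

c0: i0 ld  no-port MEM/MEM
c1: i1 st  no-port MEM/MEM
c2: i2/i3 st mul  dual
c3: i4/i5 ld sub  dual
c4: i6 sll  RAW r3
c5: i7 sll  RAW r0
c6: i8/i9 blt and  dual
c7: i10 or  WAW r0
c8: i11 add  RAW r0
c9: i12/i13 sub add  dual

CYCLES = 10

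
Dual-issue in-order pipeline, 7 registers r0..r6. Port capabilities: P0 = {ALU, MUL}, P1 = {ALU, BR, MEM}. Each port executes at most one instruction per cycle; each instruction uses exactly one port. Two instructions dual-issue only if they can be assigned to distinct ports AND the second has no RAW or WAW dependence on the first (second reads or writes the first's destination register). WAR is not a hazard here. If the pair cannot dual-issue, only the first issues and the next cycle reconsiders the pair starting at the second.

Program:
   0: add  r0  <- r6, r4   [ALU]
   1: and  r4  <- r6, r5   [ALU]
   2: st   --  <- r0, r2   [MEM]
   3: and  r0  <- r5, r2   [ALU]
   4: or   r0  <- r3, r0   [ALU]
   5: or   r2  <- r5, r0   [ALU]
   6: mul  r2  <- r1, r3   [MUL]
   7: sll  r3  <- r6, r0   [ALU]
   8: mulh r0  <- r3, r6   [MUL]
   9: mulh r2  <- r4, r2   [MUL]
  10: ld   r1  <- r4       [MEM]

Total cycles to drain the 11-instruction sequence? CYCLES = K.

t=0 i0+i1:add/and ; dual
t=1 i2+i3:st/and ; dual
t=2 i4:or ; RAW r0
t=3 i5:or ; WAW r2
t=4 i6+i7:mul/sll ; dual
t=5 i8:mulh ; no-port MUL/MUL
t=6 i9+i10:mulh/ld ; dual

CYCLES = 7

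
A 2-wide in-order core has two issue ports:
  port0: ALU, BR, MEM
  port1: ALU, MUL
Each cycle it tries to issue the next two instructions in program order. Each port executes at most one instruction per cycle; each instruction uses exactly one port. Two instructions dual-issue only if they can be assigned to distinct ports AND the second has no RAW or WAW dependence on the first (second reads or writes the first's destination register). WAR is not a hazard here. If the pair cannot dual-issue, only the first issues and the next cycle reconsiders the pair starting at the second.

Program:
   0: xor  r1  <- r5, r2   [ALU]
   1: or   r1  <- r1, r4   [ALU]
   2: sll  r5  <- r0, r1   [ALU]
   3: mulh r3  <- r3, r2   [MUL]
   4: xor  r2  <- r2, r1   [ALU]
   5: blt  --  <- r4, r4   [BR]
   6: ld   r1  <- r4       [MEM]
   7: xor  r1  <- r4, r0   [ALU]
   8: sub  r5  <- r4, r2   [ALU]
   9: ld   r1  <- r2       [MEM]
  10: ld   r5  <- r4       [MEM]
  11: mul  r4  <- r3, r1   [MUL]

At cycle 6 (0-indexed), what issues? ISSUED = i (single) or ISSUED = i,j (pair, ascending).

t=0 i0:xor ; RAW+WAW r1
t=1 i1:or ; RAW r1
t=2 i2,i3:sll mulh ; pair
t=3 i4,i5:xor blt ; pair
t=4 i6:ld ; WAW r1
t=5 i7,i8:xor sub ; pair
t=6 i9:ld ; no-port MEM/MEM
t=7 i10,i11:ld mul ; pair

ISSUED = 9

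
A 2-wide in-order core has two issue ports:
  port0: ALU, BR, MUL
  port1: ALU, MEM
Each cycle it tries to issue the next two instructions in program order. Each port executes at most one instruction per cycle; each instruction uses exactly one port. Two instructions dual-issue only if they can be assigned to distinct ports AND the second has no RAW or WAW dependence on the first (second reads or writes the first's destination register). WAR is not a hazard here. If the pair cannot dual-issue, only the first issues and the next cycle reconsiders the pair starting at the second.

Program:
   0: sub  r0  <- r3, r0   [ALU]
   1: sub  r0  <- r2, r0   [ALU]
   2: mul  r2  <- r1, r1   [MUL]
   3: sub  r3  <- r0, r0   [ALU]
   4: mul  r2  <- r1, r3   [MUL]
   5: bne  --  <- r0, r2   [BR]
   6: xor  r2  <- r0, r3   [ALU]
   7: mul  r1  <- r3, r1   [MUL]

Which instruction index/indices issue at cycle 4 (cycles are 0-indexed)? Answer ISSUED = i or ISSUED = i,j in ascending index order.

ISSUED = 5,6

  cy0 -> i0 (sub) RAW+WAW r0
  cy1 -> i1/i2 (sub+mul) dual
  cy2 -> i3 (sub) RAW r3
  cy3 -> i4 (mul) no-port MUL/BR
  cy4 -> i5/i6 (bne+xor) dual
  cy5 -> i7 (mul) tail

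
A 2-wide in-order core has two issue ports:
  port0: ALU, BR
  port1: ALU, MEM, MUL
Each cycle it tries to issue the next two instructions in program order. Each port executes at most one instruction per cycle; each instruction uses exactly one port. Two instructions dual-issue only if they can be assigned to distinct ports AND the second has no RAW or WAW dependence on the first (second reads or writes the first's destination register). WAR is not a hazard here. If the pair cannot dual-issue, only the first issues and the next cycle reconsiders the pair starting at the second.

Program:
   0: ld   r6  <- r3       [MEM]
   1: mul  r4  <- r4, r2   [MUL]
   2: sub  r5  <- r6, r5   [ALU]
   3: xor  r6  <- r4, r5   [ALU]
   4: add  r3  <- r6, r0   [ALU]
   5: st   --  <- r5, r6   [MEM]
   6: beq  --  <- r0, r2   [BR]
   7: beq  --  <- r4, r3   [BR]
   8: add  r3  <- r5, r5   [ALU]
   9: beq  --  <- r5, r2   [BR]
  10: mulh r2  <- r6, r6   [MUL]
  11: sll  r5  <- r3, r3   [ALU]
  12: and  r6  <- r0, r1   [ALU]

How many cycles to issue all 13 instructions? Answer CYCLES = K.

CYCLES = 8

0. ld.MEM @i0  | no-port MEM/MUL
1. mul.MUL+sub.ALU @i1,i2  | pair
2. xor.ALU @i3  | RAW r6
3. add.ALU+st.MEM @i4,i5  | pair
4. beq.BR @i6  | no-port BR/BR
5. beq.BR+add.ALU @i7,i8  | pair
6. beq.BR+mulh.MUL @i9,i10  | pair
7. sll.ALU+and.ALU @i11,i12  | pair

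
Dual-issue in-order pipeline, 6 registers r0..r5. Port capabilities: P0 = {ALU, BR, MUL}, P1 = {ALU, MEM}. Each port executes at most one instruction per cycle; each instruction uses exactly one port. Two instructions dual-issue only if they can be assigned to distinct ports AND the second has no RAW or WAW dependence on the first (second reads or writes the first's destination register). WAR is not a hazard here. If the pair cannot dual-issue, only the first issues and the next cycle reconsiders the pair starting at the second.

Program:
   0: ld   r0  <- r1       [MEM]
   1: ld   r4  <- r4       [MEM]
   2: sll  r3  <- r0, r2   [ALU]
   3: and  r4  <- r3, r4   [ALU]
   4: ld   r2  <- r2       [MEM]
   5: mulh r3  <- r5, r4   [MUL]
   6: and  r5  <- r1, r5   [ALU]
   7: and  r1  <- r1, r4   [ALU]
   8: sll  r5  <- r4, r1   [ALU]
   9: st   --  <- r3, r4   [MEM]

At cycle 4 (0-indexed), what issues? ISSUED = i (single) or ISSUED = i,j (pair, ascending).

t=0 i0:ld ; no-port MEM/MEM
t=1 i1,i2:ld;sll ; 2-wide
t=2 i3,i4:and;ld ; 2-wide
t=3 i5,i6:mulh;and ; 2-wide
t=4 i7:and ; RAW r1
t=5 i8,i9:sll;st ; 2-wide

ISSUED = 7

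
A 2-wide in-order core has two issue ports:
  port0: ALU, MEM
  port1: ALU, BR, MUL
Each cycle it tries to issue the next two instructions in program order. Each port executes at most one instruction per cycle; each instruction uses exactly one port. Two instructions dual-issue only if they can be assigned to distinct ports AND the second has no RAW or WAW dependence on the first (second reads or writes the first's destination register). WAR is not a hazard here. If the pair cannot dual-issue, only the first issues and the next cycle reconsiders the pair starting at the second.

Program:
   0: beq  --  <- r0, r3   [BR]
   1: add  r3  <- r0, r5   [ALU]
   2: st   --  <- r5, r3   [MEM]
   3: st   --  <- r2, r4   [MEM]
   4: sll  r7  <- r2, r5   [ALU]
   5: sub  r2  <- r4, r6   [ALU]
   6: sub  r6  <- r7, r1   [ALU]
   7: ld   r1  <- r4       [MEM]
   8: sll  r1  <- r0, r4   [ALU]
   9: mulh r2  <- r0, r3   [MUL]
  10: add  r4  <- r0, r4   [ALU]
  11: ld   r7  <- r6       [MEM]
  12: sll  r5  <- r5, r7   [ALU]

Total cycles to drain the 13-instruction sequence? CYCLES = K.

CYCLES = 8

0. beq+add @i0,i1  | pair
1. st @i2  | no-port MEM/MEM
2. st+sll @i3,i4  | pair
3. sub+sub @i5,i6  | pair
4. ld @i7  | WAW r1
5. sll+mulh @i8,i9  | pair
6. add+ld @i10,i11  | pair
7. sll @i12  | tail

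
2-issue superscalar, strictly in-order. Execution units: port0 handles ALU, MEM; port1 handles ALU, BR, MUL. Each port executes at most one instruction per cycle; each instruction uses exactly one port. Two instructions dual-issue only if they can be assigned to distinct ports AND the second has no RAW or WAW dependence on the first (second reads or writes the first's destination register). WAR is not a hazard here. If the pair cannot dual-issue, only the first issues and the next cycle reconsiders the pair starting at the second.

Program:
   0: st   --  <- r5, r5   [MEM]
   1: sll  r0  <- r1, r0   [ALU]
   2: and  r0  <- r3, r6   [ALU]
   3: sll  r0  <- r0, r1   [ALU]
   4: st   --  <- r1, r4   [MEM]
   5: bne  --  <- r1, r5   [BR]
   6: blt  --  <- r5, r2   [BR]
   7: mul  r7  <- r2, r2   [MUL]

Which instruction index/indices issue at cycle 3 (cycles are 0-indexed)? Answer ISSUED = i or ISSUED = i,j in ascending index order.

ISSUED = 5

c0: i0,i1 st.MEM sll.ALU  pair
c1: i2 and.ALU  RAW+WAW r0
c2: i3,i4 sll.ALU st.MEM  pair
c3: i5 bne.BR  no-port BR/BR
c4: i6 blt.BR  no-port BR/MUL
c5: i7 mul.MUL  tail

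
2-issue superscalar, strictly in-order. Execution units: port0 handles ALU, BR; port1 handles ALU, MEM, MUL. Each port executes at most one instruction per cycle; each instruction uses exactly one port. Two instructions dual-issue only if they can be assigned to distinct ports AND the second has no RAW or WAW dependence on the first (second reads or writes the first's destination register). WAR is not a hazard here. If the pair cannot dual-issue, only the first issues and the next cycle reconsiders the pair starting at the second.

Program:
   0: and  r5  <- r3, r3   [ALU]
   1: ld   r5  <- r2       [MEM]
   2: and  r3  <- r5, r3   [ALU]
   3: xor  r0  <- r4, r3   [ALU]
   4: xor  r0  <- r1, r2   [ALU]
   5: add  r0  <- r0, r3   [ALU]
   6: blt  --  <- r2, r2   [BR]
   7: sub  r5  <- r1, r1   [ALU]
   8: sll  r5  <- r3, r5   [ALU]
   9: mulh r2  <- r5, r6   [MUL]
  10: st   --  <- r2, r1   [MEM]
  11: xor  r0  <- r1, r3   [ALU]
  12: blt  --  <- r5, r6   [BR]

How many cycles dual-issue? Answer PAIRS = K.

0. and.ALU @i0  | WAW r5
1. ld.MEM @i1  | RAW r5
2. and.ALU @i2  | RAW r3
3. xor.ALU @i3  | WAW r0
4. xor.ALU @i4  | RAW+WAW r0
5. add.ALU;blt.BR @i5&i6  | dual
6. sub.ALU @i7  | RAW+WAW r5
7. sll.ALU @i8  | RAW r5
8. mulh.MUL @i9  | no-port MUL/MEM
9. st.MEM;xor.ALU @i10&i11  | dual
10. blt.BR @i12  | tail

PAIRS = 2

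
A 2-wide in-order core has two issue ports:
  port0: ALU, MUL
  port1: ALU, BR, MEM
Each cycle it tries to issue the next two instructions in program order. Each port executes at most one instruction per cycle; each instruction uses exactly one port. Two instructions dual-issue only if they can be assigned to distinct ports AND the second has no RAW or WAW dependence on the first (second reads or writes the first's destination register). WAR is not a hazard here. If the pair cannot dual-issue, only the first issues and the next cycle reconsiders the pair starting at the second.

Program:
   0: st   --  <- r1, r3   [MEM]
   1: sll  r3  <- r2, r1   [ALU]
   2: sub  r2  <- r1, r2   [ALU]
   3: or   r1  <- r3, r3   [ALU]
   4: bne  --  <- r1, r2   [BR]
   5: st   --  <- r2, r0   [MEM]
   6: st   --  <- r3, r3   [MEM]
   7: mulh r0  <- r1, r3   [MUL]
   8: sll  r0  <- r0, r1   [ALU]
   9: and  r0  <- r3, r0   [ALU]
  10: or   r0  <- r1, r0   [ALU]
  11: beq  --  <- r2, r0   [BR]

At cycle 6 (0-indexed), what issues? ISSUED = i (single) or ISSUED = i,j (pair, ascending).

ISSUED = 9

t=0 i0,i1:st sll ; 2-wide
t=1 i2,i3:sub or ; 2-wide
t=2 i4:bne ; no-port BR/MEM
t=3 i5:st ; no-port MEM/MEM
t=4 i6,i7:st mulh ; 2-wide
t=5 i8:sll ; RAW+WAW r0
t=6 i9:and ; RAW+WAW r0
t=7 i10:or ; RAW r0
t=8 i11:beq ; tail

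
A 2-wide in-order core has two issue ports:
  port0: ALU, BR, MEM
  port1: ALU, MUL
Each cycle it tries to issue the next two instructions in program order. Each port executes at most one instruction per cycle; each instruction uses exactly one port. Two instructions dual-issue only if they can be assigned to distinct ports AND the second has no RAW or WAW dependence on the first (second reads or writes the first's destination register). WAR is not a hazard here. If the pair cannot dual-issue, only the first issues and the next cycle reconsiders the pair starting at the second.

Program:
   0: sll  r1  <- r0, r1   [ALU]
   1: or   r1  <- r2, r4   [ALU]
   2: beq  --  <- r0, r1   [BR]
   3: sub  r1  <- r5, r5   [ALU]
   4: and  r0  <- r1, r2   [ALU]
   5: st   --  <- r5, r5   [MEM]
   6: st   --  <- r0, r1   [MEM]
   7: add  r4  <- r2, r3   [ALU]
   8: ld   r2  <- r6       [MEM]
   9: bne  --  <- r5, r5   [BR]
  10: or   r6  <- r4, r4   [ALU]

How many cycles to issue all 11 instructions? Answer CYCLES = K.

CYCLES = 7

  cy0 -> i0 (sll) WAW r1
  cy1 -> i1 (or) RAW r1
  cy2 -> i2,i3 (beq sub) pair
  cy3 -> i4,i5 (and st) pair
  cy4 -> i6,i7 (st add) pair
  cy5 -> i8 (ld) no-port MEM/BR
  cy6 -> i9,i10 (bne or) pair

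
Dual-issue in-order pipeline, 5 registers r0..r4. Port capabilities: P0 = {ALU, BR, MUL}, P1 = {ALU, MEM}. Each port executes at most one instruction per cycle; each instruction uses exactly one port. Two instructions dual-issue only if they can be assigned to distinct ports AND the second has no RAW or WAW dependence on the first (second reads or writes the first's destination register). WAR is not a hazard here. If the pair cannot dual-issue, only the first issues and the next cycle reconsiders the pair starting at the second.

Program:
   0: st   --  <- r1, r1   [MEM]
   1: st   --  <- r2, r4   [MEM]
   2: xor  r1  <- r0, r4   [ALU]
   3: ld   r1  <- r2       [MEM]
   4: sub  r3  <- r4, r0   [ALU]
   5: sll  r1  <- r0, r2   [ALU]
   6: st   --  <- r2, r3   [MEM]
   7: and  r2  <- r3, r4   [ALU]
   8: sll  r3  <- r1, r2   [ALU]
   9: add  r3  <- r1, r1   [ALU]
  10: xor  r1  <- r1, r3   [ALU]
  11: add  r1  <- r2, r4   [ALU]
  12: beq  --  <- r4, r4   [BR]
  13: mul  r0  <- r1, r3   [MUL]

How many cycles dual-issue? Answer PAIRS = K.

PAIRS = 4

t=0 i0:st ; no-port MEM/MEM
t=1 i1&i2:st/xor ; 2-wide
t=2 i3&i4:ld/sub ; 2-wide
t=3 i5&i6:sll/st ; 2-wide
t=4 i7:and ; RAW r2
t=5 i8:sll ; WAW r3
t=6 i9:add ; RAW r3
t=7 i10:xor ; WAW r1
t=8 i11&i12:add/beq ; 2-wide
t=9 i13:mul ; tail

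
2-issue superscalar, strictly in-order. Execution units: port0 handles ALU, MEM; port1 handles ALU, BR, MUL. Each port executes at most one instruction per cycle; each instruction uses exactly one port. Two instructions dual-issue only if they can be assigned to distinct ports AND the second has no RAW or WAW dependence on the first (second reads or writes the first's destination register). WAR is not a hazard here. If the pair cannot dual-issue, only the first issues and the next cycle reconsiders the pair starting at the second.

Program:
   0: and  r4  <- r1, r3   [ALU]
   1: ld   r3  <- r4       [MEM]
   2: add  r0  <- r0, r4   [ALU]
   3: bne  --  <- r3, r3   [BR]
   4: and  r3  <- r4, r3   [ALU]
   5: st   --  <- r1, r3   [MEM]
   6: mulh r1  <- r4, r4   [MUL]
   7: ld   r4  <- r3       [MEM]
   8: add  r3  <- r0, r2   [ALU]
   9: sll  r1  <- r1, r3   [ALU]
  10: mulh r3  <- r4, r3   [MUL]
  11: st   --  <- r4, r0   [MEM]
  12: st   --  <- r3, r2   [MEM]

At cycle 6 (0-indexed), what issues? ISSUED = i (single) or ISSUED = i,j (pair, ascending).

ISSUED = 11

c0: i0 and  RAW r4
c1: i1&i2 ld;add  dual
c2: i3&i4 bne;and  dual
c3: i5&i6 st;mulh  dual
c4: i7&i8 ld;add  dual
c5: i9&i10 sll;mulh  dual
c6: i11 st  no-port MEM/MEM
c7: i12 st  tail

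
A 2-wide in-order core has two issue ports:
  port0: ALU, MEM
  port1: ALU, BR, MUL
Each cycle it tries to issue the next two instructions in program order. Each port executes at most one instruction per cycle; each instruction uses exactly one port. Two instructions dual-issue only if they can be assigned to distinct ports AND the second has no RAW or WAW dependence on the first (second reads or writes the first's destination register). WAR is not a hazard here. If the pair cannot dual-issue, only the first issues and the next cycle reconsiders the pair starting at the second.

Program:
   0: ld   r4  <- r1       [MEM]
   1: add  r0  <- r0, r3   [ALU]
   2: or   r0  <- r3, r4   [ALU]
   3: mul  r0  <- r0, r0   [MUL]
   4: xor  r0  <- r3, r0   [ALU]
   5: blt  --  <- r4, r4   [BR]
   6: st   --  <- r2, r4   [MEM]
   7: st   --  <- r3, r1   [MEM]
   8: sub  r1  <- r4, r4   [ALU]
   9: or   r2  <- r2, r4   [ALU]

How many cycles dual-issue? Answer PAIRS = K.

[0] i0&i1  ld.MEM+add.ALU  -- pair
[1] i2  or.ALU  -- RAW+WAW r0
[2] i3  mul.MUL  -- RAW+WAW r0
[3] i4&i5  xor.ALU+blt.BR  -- pair
[4] i6  st.MEM  -- no-port MEM/MEM
[5] i7&i8  st.MEM+sub.ALU  -- pair
[6] i9  or.ALU  -- tail

PAIRS = 3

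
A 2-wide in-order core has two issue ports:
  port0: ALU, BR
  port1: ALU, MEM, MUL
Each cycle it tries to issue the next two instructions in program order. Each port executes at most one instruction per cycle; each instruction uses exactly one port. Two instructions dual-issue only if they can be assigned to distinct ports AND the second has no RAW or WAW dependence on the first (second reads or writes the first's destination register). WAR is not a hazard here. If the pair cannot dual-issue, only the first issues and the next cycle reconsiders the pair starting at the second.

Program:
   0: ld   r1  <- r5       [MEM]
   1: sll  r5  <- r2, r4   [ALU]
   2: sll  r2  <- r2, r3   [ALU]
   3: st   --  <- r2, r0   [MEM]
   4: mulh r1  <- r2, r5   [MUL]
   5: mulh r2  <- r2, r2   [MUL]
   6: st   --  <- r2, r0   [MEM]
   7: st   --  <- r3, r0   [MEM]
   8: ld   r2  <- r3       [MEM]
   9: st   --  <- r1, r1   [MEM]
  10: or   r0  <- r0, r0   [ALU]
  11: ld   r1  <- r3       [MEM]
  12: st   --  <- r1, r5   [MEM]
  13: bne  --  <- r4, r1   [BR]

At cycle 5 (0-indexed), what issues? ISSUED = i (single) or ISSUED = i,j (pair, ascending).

c0: i0&i1 ld sll  2-wide
c1: i2 sll  RAW r2
c2: i3 st  no-port MEM/MUL
c3: i4 mulh  no-port MUL/MUL
c4: i5 mulh  no-port MUL/MEM
c5: i6 st  no-port MEM/MEM
c6: i7 st  no-port MEM/MEM
c7: i8 ld  no-port MEM/MEM
c8: i9&i10 st or  2-wide
c9: i11 ld  no-port MEM/MEM
c10: i12&i13 st bne  2-wide

ISSUED = 6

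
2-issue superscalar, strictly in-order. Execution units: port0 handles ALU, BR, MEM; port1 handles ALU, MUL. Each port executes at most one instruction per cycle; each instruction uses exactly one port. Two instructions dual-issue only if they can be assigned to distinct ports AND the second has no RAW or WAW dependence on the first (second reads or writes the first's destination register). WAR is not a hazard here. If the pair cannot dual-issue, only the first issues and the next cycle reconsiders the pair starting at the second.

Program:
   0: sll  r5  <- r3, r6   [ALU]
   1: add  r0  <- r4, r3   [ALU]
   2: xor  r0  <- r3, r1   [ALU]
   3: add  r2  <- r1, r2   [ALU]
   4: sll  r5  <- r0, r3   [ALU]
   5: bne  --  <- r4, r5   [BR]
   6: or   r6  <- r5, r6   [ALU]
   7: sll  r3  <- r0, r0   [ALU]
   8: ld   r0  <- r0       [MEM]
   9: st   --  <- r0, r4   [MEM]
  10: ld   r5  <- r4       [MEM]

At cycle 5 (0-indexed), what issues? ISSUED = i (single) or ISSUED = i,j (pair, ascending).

[0] i0/i1  sll.ALU add.ALU  -- pair
[1] i2/i3  xor.ALU add.ALU  -- pair
[2] i4  sll.ALU  -- RAW r5
[3] i5/i6  bne.BR or.ALU  -- pair
[4] i7/i8  sll.ALU ld.MEM  -- pair
[5] i9  st.MEM  -- no-port MEM/MEM
[6] i10  ld.MEM  -- tail

ISSUED = 9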